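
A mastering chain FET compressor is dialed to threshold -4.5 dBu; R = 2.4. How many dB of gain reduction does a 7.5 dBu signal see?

7 dB

7.5 dBu exceeds the threshold by 12 dB.
A 2.4:1 ratio leaves 5 dB of that excess.
Gain reduction = 12 − 5 = 7 dB.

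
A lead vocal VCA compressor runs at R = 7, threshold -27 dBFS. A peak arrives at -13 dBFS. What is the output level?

-13 dBFS sits 14 dB over threshold.
At 7:1 the overshoot is divided by 7, leaving 2 dB above threshold.
Output = -27 + 2 = -25 dBFS.

-25 dBFS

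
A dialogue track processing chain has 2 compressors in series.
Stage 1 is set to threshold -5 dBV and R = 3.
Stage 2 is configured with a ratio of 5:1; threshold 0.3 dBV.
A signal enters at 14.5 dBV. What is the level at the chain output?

Stage 1: 14.5 dBV is 19.5 dB over -5 dBV; at 3:1 that becomes 6.5 dB over, giving 1.5 dBV.
Stage 2: 1.2 dB above 0.3 dBV, reduced 5:1 to 0.24 dB above → 0.54 dBV.

0.54 dBV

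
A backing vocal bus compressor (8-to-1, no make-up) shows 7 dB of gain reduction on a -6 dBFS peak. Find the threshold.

-14 dBFS

Gain reduction = -6 − (-13) = 7 dB; output overshoot = GR / (R − 1) = 7 / 7 = 1 dB.
Threshold = output − output overshoot = -13 − 1 = -14 dBFS.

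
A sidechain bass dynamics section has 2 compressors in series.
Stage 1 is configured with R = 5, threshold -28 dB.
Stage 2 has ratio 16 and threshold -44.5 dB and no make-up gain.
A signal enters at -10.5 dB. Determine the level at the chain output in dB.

Stage 1: -10.5 dB is 17.5 dB over -28 dB; at 5:1 that becomes 3.5 dB over, giving -24.5 dB.
Stage 2: 20 dB above -44.5 dB, reduced 16:1 to 1.25 dB above → -43.25 dB.

-43.25 dB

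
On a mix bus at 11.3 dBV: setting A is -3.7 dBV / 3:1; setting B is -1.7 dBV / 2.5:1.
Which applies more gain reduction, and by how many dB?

A: 15 dB over, compressed to 5 dB over, so 10 dB of GR.
B: 13 dB over, compressed to 5.2 dB over, so 7.8 dB of GR.
A reduces 2.2 dB more.

A, by 2.2 dB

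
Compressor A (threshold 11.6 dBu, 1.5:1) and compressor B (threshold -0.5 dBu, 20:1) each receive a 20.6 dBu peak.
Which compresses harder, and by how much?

A: overshoot 9 dB → output overshoot 6 dB → GR 3 dB.
B: overshoot 21.1 dB → output overshoot 1.055 dB → GR 20.045 dB.
B applies 17.045 dB more gain reduction.

B, by 17.045 dB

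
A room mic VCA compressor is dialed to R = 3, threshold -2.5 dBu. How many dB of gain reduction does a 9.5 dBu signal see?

Overshoot = 9.5 − (-2.5) = 12 dB.
After 3:1 compression the overshoot becomes 12/3 = 4 dB.
So the signal is attenuated by 12 − 4 = 8 dB.

8 dB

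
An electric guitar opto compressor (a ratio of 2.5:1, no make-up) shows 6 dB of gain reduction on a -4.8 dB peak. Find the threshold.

Input is 10 dB above T (since output overshoot × R = input overshoot: (-10.8 − T)·2.5 = -4.8 − T gives T = -14.8 dB).
Check: -14.8 + (-4.8 − (-14.8))/2.5 = -14.8 + 4 = -10.8 dB. ✓

-14.8 dB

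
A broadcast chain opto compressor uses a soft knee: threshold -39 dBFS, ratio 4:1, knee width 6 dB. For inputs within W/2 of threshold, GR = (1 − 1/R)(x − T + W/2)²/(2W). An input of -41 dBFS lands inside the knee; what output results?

-41.0625 dBFS

x − T + W/2 = -41 − (-39) + 3 = 1.
GR = (1 − 1/4) × 1² / 12 = 0.75 × 1 / 12 = 0.0625 dB.
Output = -41 − 0.0625 = -41.0625 dBFS.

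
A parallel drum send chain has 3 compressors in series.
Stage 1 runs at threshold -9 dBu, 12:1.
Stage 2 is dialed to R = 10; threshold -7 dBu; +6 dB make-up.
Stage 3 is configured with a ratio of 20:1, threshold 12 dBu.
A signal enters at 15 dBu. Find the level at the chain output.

Stage 1: overshoot 24 dB → 24/12 = 2 dB → -7 dBu.
Stage 2: -7 dBu ≤ -7 dBu, so stage 2 doesn't engage; make-up brings it to -1 dBu.
Stage 3: -1 dBu is at or below the 12 dBu threshold — no compression; output -1 dBu.

-1 dBu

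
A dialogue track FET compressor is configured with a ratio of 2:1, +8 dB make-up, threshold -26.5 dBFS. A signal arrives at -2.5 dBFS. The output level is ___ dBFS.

-6.5 dBFS

The input is 24 dB above the -26.5 dBFS threshold.
2:1 compression reduces that to 24/2 = 12 dB over.
So the level is -26.5 + 12 = -14.5 dBFS; make-up adds 8 dB, giving -6.5 dBFS.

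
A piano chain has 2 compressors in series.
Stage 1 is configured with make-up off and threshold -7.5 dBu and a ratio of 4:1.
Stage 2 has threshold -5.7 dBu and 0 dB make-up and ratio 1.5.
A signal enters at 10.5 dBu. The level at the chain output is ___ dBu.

Stage 1: 18 dB above -7.5 dBu, reduced 4:1 to 4.5 dB above → -3 dBu.
Stage 2: 2.7 dB above -5.7 dBu, reduced 1.5:1 to 1.8 dB above → -3.9 dBu.

-3.9 dBu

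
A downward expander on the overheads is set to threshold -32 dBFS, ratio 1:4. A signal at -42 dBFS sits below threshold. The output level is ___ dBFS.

-72 dBFS

Undershoot = (-32) − (-42) = 10 dB.
At 1:4, that expands to 40 dB under threshold.
Output = -32 − 40 = -72 dBFS.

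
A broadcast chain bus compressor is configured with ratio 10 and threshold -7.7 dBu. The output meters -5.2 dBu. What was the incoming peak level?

The compressed level sits -5.2 − (-7.7) = 2.5 dB over threshold.
Before 10:1 compression the overshoot was 2.5 × 10 = 25 dB, so input = -7.7 + 25 = 17.3 dBu.

17.3 dBu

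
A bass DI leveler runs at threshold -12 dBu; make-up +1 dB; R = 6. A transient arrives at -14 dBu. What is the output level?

-14 dBu is 2 dB below the -12 dBu threshold, so no gain reduction is applied.
Make-up gain adds 1 dB: -14 + 1 = -13 dBu.

-13 dBu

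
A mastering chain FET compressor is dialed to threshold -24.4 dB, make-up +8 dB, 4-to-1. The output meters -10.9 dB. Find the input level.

Before make-up, the level was -10.9 − 8 = -18.9 dB.
That's 5.5 dB above the -24.4 dB threshold.
Undo the ratio: input overshoot = 5.5 × 4 = 22 dB, giving input = -2.4 dB.

-2.4 dB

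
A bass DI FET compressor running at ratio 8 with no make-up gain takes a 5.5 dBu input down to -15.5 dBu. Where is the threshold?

Let T be the threshold. Output overshoot = (input overshoot)/R, so -15.5 − T = (5.5 − T)/8.
8·(-15.5 − T) = 5.5 − T → 7·T = -124 − 5.5 = -129.5.
T = -129.5/7 = -18.5 dBu.

-18.5 dBu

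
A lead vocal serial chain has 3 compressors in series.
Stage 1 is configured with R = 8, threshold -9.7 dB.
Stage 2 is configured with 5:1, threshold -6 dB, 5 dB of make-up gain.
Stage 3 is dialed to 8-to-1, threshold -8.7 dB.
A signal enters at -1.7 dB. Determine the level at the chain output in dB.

Stage 1: -1.7 dB is 8 dB over -9.7 dB; at 8:1 that becomes 1 dB over, giving -8.7 dB.
Stage 2: -8.7 dB ≤ -6 dB, so stage 2 doesn't engage; make-up brings it to -3.7 dB.
Stage 3: -3.7 dB is 5 dB over -8.7 dB; at 8:1 that becomes 0.625 dB over, giving -8.075 dB.

-8.075 dB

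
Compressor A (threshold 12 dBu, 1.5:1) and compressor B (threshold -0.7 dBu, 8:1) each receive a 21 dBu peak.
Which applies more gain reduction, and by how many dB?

A: GR = 9 − 9/1.5 = 3 dB.
B: GR = 21.7 − 21.7/8 = 18.9875 dB.
B applies 15.9875 dB more gain reduction.

B, by 15.9875 dB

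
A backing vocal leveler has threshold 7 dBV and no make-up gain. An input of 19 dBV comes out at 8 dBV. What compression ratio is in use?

Input overshoot = 19 − 7 = 12 dB; output overshoot = 8 − 7 = 1 dB.
Ratio = 12 / 1 = 12.

12:1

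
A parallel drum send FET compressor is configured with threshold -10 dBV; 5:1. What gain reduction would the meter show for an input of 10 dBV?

16 dB

10 dBV exceeds the threshold by 20 dB.
After 5:1 compression the overshoot becomes 20/5 = 4 dB.
Gain reduction = 20 − 4 = 16 dB.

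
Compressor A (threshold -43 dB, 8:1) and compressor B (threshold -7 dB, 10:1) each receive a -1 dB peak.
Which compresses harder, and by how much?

A, by 31.35 dB

A: 42 dB over, compressed to 5.25 dB over, so 36.75 dB of GR.
B: 6 dB over, compressed to 0.6 dB over, so 5.4 dB of GR.
A applies 31.35 dB more gain reduction.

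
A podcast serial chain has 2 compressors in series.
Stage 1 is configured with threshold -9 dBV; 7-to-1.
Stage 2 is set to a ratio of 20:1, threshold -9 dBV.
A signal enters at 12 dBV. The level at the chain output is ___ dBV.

Stage 1: 21 dB above -9 dBV, reduced 7:1 to 3 dB above → -6 dBV.
Stage 2: 3 dB above -9 dBV, reduced 20:1 to 0.15 dB above → -8.85 dBV.

-8.85 dBV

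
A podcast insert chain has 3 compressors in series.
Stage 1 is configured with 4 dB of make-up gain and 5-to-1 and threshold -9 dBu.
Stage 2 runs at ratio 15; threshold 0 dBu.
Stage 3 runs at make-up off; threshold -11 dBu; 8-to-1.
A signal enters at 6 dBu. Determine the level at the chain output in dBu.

Stage 1: 6 dBu is 15 dB over -9 dBu; at 5:1 that becomes 3 dB over, giving -6 dBu; +4 dB make-up → -2 dBu.
Stage 2: -2 dBu ≤ 0 dBu, so stage 2 doesn't engage; output -2 dBu.
Stage 3: -2 dBu is 9 dB over -11 dBu; at 8:1 that becomes 1.125 dB over, giving -9.875 dBu.

-9.875 dBu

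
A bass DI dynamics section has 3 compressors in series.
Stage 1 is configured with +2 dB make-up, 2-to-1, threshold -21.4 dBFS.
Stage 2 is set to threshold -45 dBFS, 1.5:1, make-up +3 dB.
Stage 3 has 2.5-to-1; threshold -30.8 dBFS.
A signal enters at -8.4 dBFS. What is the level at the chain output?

Stage 1: -8.4 dBFS is 13 dB over -21.4 dBFS; at 2:1 that becomes 6.5 dB over, giving -14.9 dBFS; +2 dB make-up → -12.9 dBFS.
Stage 2: -12.9 dBFS is 32.1 dB over -45 dBFS; at 1.5:1 that becomes 21.4 dB over, giving -23.6 dBFS; +3 dB make-up → -20.6 dBFS.
Stage 3: overshoot 10.2 dB → 10.2/2.5 = 4.08 dB → -26.72 dBFS.

-26.72 dBFS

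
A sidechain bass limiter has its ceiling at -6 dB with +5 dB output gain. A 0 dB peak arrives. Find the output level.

The limiter clamps the peak to its -6 dB ceiling.
Output gain then adds 5 dB: -6 + 5 = -1 dB.

-1 dB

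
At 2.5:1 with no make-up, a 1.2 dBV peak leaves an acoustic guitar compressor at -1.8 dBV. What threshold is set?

Gain reduction = 1.2 − (-1.8) = 3 dB; output overshoot = GR / (R − 1) = 3 / 1.5 = 2 dB.
Threshold = output − output overshoot = -1.8 − 2 = -3.8 dBV.

-3.8 dBV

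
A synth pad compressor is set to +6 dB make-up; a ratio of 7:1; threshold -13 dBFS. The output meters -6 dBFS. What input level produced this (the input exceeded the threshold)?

Before make-up, the level was -6 − 6 = -12 dBFS.
That's 1 dB above the -13 dBFS threshold.
Input overshoot = R × output overshoot = 7 dB → input = -13 + 7 = -6 dBFS.

-6 dBFS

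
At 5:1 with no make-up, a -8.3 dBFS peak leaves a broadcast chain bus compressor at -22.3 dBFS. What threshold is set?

Input is 17.5 dB above T (since output overshoot × R = input overshoot: (-22.3 − T)·5 = -8.3 − T gives T = -25.8 dBFS).
Check: -25.8 + (-8.3 − (-25.8))/5 = -25.8 + 3.5 = -22.3 dBFS. ✓

-25.8 dBFS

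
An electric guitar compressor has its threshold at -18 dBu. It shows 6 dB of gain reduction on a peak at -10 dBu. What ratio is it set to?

Input overshoot = -10 − (-18) = 8 dB.
Output overshoot = 8 − 6 = 2 dB.
Ratio = input overshoot / output overshoot = 8 / 2 = 4.

4:1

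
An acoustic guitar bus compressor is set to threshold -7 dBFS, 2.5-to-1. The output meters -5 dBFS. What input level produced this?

Post-compression overshoot = -5 − (-7) = 2 dB.
Before 2.5:1 compression the overshoot was 2 × 2.5 = 5 dB, so input = -7 + 5 = -2 dBFS.

-2 dBFS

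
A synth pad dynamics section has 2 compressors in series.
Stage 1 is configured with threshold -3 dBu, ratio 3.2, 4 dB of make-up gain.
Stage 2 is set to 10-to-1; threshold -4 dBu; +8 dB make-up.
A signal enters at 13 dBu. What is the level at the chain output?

Stage 1: 13 dBu is 16 dB over -3 dBu; at 3.2:1 that becomes 5 dB over, giving 2 dBu; +4 dB make-up → 6 dBu.
Stage 2: 6 dBu is 10 dB over -4 dBu; at 10:1 that becomes 1 dB over, giving -3 dBu; +8 dB make-up → 5 dBu.

5 dBu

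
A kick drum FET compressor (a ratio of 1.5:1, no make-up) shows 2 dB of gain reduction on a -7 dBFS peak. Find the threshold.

Gain reduction = -7 − (-9) = 2 dB; output overshoot = GR / (R − 1) = 2 / 0.5 = 4 dB.
Threshold = output − output overshoot = -9 − 4 = -13 dBFS.

-13 dBFS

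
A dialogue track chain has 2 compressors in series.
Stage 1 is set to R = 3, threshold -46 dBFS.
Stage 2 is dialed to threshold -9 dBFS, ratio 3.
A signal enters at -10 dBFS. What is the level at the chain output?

-34 dBFS

Stage 1: -10 dBFS is 36 dB over -46 dBFS; at 3:1 that becomes 12 dB over, giving -34 dBFS.
Stage 2: -34 dBFS ≤ -9 dBFS, so stage 2 doesn't engage; output -34 dBFS.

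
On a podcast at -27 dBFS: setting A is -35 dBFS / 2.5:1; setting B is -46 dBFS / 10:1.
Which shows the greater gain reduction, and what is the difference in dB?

A: overshoot 8 dB → output overshoot 3.2 dB → GR 4.8 dB.
B: overshoot 19 dB → output overshoot 1.9 dB → GR 17.1 dB.
Difference: 12.3 dB in favour of B.

B, by 12.3 dB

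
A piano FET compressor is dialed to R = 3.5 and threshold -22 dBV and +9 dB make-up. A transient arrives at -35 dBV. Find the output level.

-26 dBV

-35 dBV is 13 dB below the -22 dBV threshold, so no gain reduction is applied.
Make-up gain adds 9 dB: -35 + 9 = -26 dBV.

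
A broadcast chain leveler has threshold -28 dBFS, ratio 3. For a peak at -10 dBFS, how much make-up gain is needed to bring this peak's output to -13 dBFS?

Overshoot 18 dB → 18/3 = 6 dB after compression, so the compressed level is -28 + 6 = -22 dBFS.
Make-up = target − compressed = -13 − (-22) = 9 dB.

9 dB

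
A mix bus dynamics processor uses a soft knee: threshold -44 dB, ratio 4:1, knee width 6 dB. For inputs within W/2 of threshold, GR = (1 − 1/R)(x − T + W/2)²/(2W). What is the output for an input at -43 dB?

-44 dB

x − T + W/2 = -43 − (-44) + 3 = 4.
GR = (1 − 1/4) × 4² / 12 = 0.75 × 16 / 12 = 1 dB.
Output = -43 − 1 = -44 dB.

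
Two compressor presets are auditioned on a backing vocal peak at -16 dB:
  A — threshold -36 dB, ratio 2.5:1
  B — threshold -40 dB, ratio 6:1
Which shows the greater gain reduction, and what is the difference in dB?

A: 20 dB over, compressed to 8 dB over, so 12 dB of GR.
B: 24 dB over, compressed to 4 dB over, so 20 dB of GR.
B applies 8 dB more gain reduction.

B, by 8 dB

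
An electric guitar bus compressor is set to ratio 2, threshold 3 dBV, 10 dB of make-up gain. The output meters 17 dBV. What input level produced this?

Stripping the +10 dB make-up gives 7 dBV at the gain stage.
That's 4 dB above the 3 dBV threshold.
Input overshoot = R × output overshoot = 8 dB → input = 3 + 8 = 11 dBV.

11 dBV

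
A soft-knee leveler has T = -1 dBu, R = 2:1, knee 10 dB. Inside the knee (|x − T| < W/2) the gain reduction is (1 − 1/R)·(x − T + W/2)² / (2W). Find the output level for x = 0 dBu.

-0.9 dBu

x − T + W/2 = 0 − (-1) + 5 = 6.
GR = (1 − 1/2) × 6² / 20 = 0.5 × 36 / 20 = 0.9 dB.
Output = 0 − 0.9 = -0.9 dBu.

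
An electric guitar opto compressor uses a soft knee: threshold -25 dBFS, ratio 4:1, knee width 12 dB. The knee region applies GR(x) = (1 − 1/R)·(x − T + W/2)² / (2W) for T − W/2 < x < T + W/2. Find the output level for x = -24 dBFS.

-25.53125 dBFS

x − T + W/2 = -24 − (-25) + 6 = 7.
GR = (1 − 1/4) × 7² / 24 = 0.75 × 49 / 24 = 1.53125 dB.
Output = -24 − 1.53125 = -25.53125 dBFS.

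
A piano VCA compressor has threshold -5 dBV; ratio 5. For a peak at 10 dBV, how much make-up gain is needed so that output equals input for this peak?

Without make-up, output = threshold + overshoot/5 = -5 + 3 = -2 dBV.
Gap to target: 12 dB.

12 dB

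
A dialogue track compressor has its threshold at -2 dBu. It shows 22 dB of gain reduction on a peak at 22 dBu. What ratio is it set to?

12:1

Input overshoot = 22 − (-2) = 24 dB.
Output overshoot = 24 − 22 = 2 dB.
Ratio = input overshoot / output overshoot = 24 / 2 = 12.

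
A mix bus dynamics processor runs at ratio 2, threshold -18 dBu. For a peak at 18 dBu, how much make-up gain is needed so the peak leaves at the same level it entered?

The peak compresses to -18 + 36/2 = 0 dBu.
To reach 18 dBu requires 18 − 0 = 18 dB of make-up.

18 dB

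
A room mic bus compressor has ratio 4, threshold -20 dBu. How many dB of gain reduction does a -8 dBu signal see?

9 dB

-8 dBu exceeds the threshold by 12 dB.
At 4:1, output sits 12/4 = 3 dB above threshold.
So the signal is attenuated by 12 − 3 = 9 dB.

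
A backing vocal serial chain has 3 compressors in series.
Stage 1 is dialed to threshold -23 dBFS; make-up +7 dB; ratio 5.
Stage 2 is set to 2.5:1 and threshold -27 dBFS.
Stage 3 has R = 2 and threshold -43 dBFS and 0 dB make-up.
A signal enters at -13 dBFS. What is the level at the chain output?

Stage 1: -13 dBFS is 10 dB over -23 dBFS; at 5:1 that becomes 2 dB over, giving -21 dBFS; +7 dB make-up → -14 dBFS.
Stage 2: -14 dBFS is 13 dB over -27 dBFS; at 2.5:1 that becomes 5.2 dB over, giving -21.8 dBFS.
Stage 3: -21.8 dBFS is 21.2 dB over -43 dBFS; at 2:1 that becomes 10.6 dB over, giving -32.4 dBFS.

-32.4 dBFS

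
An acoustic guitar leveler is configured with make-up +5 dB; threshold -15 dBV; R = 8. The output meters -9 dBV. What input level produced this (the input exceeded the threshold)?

Stripping the +5 dB make-up gives -14 dBV at the gain stage.
That's 1 dB above the -15 dBV threshold.
Input overshoot = R × output overshoot = 8 dB → input = -15 + 8 = -7 dBV.

-7 dBV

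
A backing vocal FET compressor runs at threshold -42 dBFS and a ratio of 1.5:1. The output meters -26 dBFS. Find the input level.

Post-compression overshoot = -26 − (-42) = 16 dB.
Input overshoot = R × output overshoot = 24 dB → input = -42 + 24 = -18 dBFS.

-18 dBFS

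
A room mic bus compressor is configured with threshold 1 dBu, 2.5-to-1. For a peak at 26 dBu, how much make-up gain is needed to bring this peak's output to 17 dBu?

The peak compresses to 1 + 25/2.5 = 11 dBu.
To reach 17 dBu requires 17 − 11 = 6 dB of make-up.

6 dB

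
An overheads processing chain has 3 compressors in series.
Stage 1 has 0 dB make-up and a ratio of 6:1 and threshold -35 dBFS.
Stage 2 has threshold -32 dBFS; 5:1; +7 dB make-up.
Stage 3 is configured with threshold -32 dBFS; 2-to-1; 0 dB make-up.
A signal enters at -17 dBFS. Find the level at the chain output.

-28.5 dBFS

Stage 1: 18 dB above -35 dBFS, reduced 6:1 to 3 dB above → -32 dBFS.
Stage 2: -32 dBFS is at or below the -32 dBFS threshold — no compression; make-up brings it to -25 dBFS.
Stage 3: 7 dB above -32 dBFS, reduced 2:1 to 3.5 dB above → -28.5 dBFS.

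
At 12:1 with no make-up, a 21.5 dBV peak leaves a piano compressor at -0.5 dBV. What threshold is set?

-2.5 dBV

Input is 24 dB above T (since output overshoot × R = input overshoot: (-0.5 − T)·12 = 21.5 − T gives T = -2.5 dBV).
Check: -2.5 + (21.5 − (-2.5))/12 = -2.5 + 2 = -0.5 dBV. ✓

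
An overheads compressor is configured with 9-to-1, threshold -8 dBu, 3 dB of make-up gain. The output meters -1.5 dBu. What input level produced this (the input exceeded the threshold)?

Remove make-up: -1.5 − 3 = -4.5 dBu.
Post-compression overshoot = -4.5 − (-8) = 3.5 dB.
Input overshoot = R × output overshoot = 31.5 dB → input = -8 + 31.5 = 23.5 dBu.

23.5 dBu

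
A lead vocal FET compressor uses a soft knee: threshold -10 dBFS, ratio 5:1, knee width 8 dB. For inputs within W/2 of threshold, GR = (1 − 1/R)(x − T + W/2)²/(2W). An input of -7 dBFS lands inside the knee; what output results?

-9.45 dBFS

x − T + W/2 = -7 − (-10) + 4 = 7.
GR = (1 − 1/5) × 7² / 16 = 0.8 × 49 / 16 = 2.45 dB.
Output = -7 − 2.45 = -9.45 dBFS.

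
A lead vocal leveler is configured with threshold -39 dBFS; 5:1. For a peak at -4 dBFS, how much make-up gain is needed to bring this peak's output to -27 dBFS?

5 dB

Overshoot 35 dB → 35/5 = 7 dB after compression, so the compressed level is -39 + 7 = -32 dBFS.
Make-up = target − compressed = -27 − (-32) = 5 dB.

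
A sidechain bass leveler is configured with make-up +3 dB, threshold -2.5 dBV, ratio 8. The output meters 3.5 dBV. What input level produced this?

Stripping the +3 dB make-up gives 0.5 dBV at the gain stage.
That's 3 dB above the -2.5 dBV threshold.
Undo the ratio: input overshoot = 3 × 8 = 24 dB, giving input = 21.5 dBV.

21.5 dBV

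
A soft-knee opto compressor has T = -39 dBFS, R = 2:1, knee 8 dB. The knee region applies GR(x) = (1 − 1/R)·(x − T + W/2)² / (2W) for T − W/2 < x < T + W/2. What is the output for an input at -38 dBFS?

x − T + W/2 = -38 − (-39) + 4 = 5.
GR = (1 − 1/2) × 5² / 16 = 0.5 × 25 / 16 = 0.78125 dB.
Output = -38 − 0.78125 = -38.78125 dBFS.

-38.78125 dBFS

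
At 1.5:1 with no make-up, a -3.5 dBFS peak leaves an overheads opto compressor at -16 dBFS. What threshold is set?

Let T be the threshold. Output overshoot = (input overshoot)/R, so -16 − T = (-3.5 − T)/1.5.
1.5·(-16 − T) = -3.5 − T → 0.5·T = -24 − (-3.5) = -20.5.
T = -20.5/0.5 = -41 dBFS.

-41 dBFS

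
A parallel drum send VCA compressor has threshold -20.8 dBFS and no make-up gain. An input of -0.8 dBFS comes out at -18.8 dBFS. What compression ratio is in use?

Input overshoot = -0.8 − (-20.8) = 20 dB; output overshoot = -18.8 − (-20.8) = 2 dB.
Ratio = 20 / 2 = 10.

10:1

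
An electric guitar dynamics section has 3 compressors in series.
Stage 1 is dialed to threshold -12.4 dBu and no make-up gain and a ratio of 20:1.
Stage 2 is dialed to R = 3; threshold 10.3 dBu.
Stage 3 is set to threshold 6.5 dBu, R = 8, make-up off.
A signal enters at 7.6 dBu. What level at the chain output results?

Stage 1: 7.6 dBu is 20 dB over -12.4 dBu; at 20:1 that becomes 1 dB over, giving -11.4 dBu.
Stage 2: below threshold (-11.4 ≤ 10.3); passes unchanged; output -11.4 dBu.
Stage 3: below threshold (-11.4 ≤ 6.5); passes unchanged; output -11.4 dBu.

-11.4 dBu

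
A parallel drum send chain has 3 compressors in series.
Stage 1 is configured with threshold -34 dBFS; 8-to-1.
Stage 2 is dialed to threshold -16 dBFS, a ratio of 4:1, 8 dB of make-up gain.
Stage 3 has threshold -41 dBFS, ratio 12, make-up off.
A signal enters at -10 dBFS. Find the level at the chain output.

Stage 1: overshoot 24 dB → 24/8 = 3 dB → -31 dBFS.
Stage 2: below threshold (-31 ≤ -16); passes unchanged; make-up brings it to -23 dBFS.
Stage 3: 18 dB above -41 dBFS, reduced 12:1 to 1.5 dB above → -39.5 dBFS.

-39.5 dBFS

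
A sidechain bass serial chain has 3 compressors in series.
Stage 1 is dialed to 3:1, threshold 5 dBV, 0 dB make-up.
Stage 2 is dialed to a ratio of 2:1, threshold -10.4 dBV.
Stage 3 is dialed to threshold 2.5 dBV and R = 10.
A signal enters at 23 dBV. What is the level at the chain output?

0.3 dBV

Stage 1: 23 dBV is 18 dB over 5 dBV; at 3:1 that becomes 6 dB over, giving 11 dBV.
Stage 2: overshoot 21.4 dB → 21.4/2 = 10.7 dB → 0.3 dBV.
Stage 3: below threshold (0.3 ≤ 2.5); passes unchanged; output 0.3 dBV.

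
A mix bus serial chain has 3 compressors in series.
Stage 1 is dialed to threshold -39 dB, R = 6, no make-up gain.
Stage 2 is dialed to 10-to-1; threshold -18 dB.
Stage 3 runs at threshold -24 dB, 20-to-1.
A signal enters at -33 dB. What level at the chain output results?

Stage 1: 6 dB above -39 dB, reduced 6:1 to 1 dB above → -38 dB.
Stage 2: -38 dB ≤ -18 dB, so stage 2 doesn't engage; output -38 dB.
Stage 3: -38 dB ≤ -24 dB, so stage 3 doesn't engage; output -38 dB.

-38 dB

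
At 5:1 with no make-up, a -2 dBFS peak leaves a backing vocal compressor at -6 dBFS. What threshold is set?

Input is 5 dB above T (since output overshoot × R = input overshoot: (-6 − T)·5 = -2 − T gives T = -7 dBFS).
Check: -7 + (-2 − (-7))/5 = -7 + 1 = -6 dBFS. ✓

-7 dBFS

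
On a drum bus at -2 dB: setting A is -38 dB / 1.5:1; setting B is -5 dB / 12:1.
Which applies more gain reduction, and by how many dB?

A: overshoot 36 dB → output overshoot 24 dB → GR 12 dB.
B: overshoot 3 dB → output overshoot 0.25 dB → GR 2.75 dB.
Difference: 9.25 dB in favour of A.

A, by 9.25 dB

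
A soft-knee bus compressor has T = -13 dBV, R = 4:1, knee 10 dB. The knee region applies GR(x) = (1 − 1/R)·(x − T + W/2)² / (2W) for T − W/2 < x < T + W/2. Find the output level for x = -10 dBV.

-12.4 dBV

x − T + W/2 = -10 − (-13) + 5 = 8.
GR = (1 − 1/4) × 8² / 20 = 0.75 × 64 / 20 = 2.4 dB.
Output = -10 − 2.4 = -12.4 dBV.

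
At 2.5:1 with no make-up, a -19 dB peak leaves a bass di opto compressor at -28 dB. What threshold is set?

Gain reduction = -19 − (-28) = 9 dB; output overshoot = GR / (R − 1) = 9 / 1.5 = 6 dB.
Threshold = output − output overshoot = -28 − 6 = -34 dB.

-34 dB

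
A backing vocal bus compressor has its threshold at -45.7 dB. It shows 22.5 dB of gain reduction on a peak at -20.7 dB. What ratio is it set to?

10:1

Input overshoot = -20.7 − (-45.7) = 25 dB.
Output overshoot = 25 − 22.5 = 2.5 dB.
Ratio = input overshoot / output overshoot = 25 / 2.5 = 10.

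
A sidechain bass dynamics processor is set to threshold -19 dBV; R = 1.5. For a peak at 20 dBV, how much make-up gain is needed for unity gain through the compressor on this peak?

13 dB

Without make-up, output = threshold + overshoot/1.5 = -19 + 26 = 7 dBV.
Gap to target: 13 dB.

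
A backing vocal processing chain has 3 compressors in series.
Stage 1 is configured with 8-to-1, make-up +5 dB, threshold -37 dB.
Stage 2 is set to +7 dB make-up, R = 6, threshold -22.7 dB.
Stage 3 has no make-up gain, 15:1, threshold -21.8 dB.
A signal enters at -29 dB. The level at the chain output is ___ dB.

Stage 1: -29 dB is 8 dB over -37 dB; at 8:1 that becomes 1 dB over, giving -36 dB; +5 dB make-up → -31 dB.
Stage 2: -31 dB is at or below the -22.7 dB threshold — no compression; make-up brings it to -24 dB.
Stage 3: below threshold (-24 ≤ -21.8); passes unchanged; output -24 dB.

-24 dB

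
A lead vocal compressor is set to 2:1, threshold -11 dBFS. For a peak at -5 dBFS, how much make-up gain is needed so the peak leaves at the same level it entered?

3 dB

Without make-up, output = threshold + overshoot/2 = -11 + 3 = -8 dBFS.
Gap to target: 3 dB.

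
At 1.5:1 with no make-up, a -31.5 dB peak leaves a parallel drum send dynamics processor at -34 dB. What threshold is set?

-39 dB

Input is 7.5 dB above T (since output overshoot × R = input overshoot: (-34 − T)·1.5 = -31.5 − T gives T = -39 dB).
Check: -39 + (-31.5 − (-39))/1.5 = -39 + 5 = -34 dB. ✓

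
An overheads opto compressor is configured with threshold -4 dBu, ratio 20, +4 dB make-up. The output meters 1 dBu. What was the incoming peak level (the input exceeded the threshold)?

Stripping the +4 dB make-up gives -3 dBu at the gain stage.
Post-compression overshoot = -3 − (-4) = 1 dB.
Input overshoot = R × output overshoot = 20 dB → input = -4 + 20 = 16 dBu.

16 dBu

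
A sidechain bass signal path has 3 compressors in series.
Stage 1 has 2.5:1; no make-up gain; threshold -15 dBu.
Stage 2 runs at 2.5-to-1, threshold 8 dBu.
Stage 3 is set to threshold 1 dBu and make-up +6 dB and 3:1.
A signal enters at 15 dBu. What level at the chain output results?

3 dBu

Stage 1: 30 dB above -15 dBu, reduced 2.5:1 to 12 dB above → -3 dBu.
Stage 2: -3 dBu ≤ 8 dBu, so stage 2 doesn't engage; output -3 dBu.
Stage 3: -3 dBu ≤ 1 dBu, so stage 3 doesn't engage; make-up brings it to 3 dBu.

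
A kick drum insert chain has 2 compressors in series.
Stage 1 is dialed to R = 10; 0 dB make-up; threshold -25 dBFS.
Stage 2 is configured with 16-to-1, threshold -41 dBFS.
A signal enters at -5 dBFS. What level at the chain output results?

-39.875 dBFS

Stage 1: 20 dB above -25 dBFS, reduced 10:1 to 2 dB above → -23 dBFS.
Stage 2: 18 dB above -41 dBFS, reduced 16:1 to 1.125 dB above → -39.875 dBFS.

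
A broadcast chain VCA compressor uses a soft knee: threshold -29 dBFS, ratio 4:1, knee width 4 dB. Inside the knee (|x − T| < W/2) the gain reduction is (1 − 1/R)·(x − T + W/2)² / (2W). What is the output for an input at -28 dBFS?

-28.84375 dBFS

x − T + W/2 = -28 − (-29) + 2 = 3.
GR = (1 − 1/4) × 3² / 8 = 0.75 × 9 / 8 = 0.84375 dB.
Output = -28 − 0.84375 = -28.84375 dBFS.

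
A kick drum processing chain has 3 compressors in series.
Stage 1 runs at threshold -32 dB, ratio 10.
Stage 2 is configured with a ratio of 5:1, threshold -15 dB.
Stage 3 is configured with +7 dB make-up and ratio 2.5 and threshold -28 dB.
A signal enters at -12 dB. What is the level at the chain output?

-23 dB

Stage 1: -12 dB is 20 dB over -32 dB; at 10:1 that becomes 2 dB over, giving -30 dB.
Stage 2: -30 dB ≤ -15 dB, so stage 2 doesn't engage; output -30 dB.
Stage 3: below threshold (-30 ≤ -28); passes unchanged; make-up brings it to -23 dB.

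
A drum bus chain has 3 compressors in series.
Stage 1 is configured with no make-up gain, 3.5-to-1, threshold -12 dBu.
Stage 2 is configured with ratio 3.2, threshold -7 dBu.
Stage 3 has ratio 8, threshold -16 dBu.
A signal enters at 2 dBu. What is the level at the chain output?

Stage 1: 2 dBu is 14 dB over -12 dBu; at 3.5:1 that becomes 4 dB over, giving -8 dBu.
Stage 2: -8 dBu is at or below the -7 dBu threshold — no compression; output -8 dBu.
Stage 3: 8 dB above -16 dBu, reduced 8:1 to 1 dB above → -15 dBu.

-15 dBu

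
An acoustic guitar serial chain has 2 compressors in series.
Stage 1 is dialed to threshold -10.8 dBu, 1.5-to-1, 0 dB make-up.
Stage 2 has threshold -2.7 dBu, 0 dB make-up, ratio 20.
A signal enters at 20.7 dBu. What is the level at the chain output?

-2.055 dBu

Stage 1: 20.7 dBu is 31.5 dB over -10.8 dBu; at 1.5:1 that becomes 21 dB over, giving 10.2 dBu.
Stage 2: overshoot 12.9 dB → 12.9/20 = 0.645 dB → -2.055 dBu.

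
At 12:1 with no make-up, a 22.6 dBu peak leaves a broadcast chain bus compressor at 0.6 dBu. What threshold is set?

Gain reduction = 22.6 − 0.6 = 22 dB; output overshoot = GR / (R − 1) = 22 / 11 = 2 dB.
Threshold = output − output overshoot = 0.6 − 2 = -1.4 dBu.

-1.4 dBu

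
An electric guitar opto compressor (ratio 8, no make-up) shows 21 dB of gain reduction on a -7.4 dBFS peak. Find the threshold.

Let T be the threshold. Output overshoot = (input overshoot)/R, so -28.4 − T = (-7.4 − T)/8.
8·(-28.4 − T) = -7.4 − T → 7·T = -227.2 − (-7.4) = -219.8.
T = -219.8/7 = -31.4 dBFS.

-31.4 dBFS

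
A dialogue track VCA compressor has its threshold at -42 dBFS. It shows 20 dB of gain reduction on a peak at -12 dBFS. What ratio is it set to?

3:1

Input overshoot = -12 − (-42) = 30 dB.
Output overshoot = 30 − 20 = 10 dB.
Ratio = input overshoot / output overshoot = 30 / 10 = 3.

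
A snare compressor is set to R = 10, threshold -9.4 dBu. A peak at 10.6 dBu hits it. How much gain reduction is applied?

18 dB

The signal is 20 dB above threshold.
A 10:1 ratio leaves 2 dB of that excess.
Gain reduction = 20 − 2 = 18 dB.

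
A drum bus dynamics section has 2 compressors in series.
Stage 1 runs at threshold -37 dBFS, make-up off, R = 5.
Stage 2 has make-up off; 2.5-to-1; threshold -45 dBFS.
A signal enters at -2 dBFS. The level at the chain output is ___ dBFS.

Stage 1: 35 dB above -37 dBFS, reduced 5:1 to 7 dB above → -30 dBFS.
Stage 2: overshoot 15 dB → 15/2.5 = 6 dB → -39 dBFS.

-39 dBFS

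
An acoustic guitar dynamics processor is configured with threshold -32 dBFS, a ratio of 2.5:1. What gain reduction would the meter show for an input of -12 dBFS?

12 dB

The signal is 20 dB above threshold.
A 2.5:1 ratio leaves 8 dB of that excess.
Gain reduction = 20 − 8 = 12 dB.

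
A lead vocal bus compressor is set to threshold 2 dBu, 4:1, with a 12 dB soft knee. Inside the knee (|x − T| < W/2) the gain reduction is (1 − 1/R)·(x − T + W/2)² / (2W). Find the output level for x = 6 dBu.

x − T + W/2 = 6 − 2 + 6 = 10.
GR = (1 − 1/4) × 10² / 24 = 0.75 × 100 / 24 = 3.125 dB.
Output = 6 − 3.125 = 2.875 dBu.

2.875 dBu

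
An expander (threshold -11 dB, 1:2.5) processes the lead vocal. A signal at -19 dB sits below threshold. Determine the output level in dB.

The input is 8 dB below the -11 dB threshold.
A 1:2.5 expander multiplies undershoot by 2.5: 8 × 2.5 = 20 dB below threshold.
Output = -11 − 20 = -31 dB.

-31 dB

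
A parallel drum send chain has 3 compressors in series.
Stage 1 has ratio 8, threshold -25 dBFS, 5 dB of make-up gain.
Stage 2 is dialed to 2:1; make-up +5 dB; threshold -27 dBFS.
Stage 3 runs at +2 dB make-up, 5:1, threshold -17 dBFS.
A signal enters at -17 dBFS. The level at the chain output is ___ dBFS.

-16 dBFS

Stage 1: -17 dBFS is 8 dB over -25 dBFS; at 8:1 that becomes 1 dB over, giving -24 dBFS; +5 dB make-up → -19 dBFS.
Stage 2: -19 dBFS is 8 dB over -27 dBFS; at 2:1 that becomes 4 dB over, giving -23 dBFS; +5 dB make-up → -18 dBFS.
Stage 3: -18 dBFS is at or below the -17 dBFS threshold — no compression; make-up brings it to -16 dBFS.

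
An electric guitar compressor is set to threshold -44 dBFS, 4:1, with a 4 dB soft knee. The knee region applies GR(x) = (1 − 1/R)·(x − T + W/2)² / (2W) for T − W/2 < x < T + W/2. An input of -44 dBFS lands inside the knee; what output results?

x − T + W/2 = -44 − (-44) + 2 = 2.
GR = (1 − 1/4) × 2² / 8 = 0.75 × 4 / 8 = 0.375 dB.
Output = -44 − 0.375 = -44.375 dBFS.

-44.375 dBFS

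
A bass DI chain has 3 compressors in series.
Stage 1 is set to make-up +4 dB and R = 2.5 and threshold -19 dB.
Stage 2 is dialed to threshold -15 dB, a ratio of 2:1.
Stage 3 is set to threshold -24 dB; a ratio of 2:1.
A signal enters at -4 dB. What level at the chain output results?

Stage 1: 15 dB above -19 dB, reduced 2.5:1 to 6 dB above → -13 dB; +4 dB make-up → -9 dB.
Stage 2: overshoot 6 dB → 6/2 = 3 dB → -12 dB.
Stage 3: overshoot 12 dB → 12/2 = 6 dB → -18 dB.

-18 dB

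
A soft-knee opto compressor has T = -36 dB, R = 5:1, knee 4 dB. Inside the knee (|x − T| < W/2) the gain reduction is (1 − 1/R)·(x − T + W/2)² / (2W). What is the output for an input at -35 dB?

x − T + W/2 = -35 − (-36) + 2 = 3.
GR = (1 − 1/5) × 3² / 8 = 0.8 × 9 / 8 = 0.9 dB.
Output = -35 − 0.9 = -35.9 dB.

-35.9 dB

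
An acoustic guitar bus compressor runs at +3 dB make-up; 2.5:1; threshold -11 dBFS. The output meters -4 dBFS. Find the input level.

-1 dBFS

Stripping the +3 dB make-up gives -7 dBFS at the gain stage.
That's 4 dB above the -11 dBFS threshold.
Undo the ratio: input overshoot = 4 × 2.5 = 10 dB, giving input = -1 dBFS.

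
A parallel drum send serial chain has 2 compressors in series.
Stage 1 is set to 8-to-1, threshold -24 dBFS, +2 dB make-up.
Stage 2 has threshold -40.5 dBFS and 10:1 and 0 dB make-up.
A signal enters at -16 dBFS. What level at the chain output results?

Stage 1: 8 dB above -24 dBFS, reduced 8:1 to 1 dB above → -23 dBFS; +2 dB make-up → -21 dBFS.
Stage 2: overshoot 19.5 dB → 19.5/10 = 1.95 dB → -38.55 dBFS.

-38.55 dBFS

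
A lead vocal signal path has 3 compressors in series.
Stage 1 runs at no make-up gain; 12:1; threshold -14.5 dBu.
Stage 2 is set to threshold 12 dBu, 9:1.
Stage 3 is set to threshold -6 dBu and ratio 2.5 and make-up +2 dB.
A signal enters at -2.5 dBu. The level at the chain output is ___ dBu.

-11.5 dBu

Stage 1: overshoot 12 dB → 12/12 = 1 dB → -13.5 dBu.
Stage 2: -13.5 dBu ≤ 12 dBu, so stage 2 doesn't engage; output -13.5 dBu.
Stage 3: below threshold (-13.5 ≤ -6); passes unchanged; make-up brings it to -11.5 dBu.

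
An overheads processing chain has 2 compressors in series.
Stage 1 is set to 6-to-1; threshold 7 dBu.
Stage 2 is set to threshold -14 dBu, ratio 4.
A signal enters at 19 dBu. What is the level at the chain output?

-8.25 dBu

Stage 1: 12 dB above 7 dBu, reduced 6:1 to 2 dB above → 9 dBu.
Stage 2: overshoot 23 dB → 23/4 = 5.75 dB → -8.25 dBu.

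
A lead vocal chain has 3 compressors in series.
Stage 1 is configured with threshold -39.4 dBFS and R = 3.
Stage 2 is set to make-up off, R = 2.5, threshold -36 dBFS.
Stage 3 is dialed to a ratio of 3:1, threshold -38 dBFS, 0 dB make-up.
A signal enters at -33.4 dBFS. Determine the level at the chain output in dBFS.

Stage 1: -33.4 dBFS is 6 dB over -39.4 dBFS; at 3:1 that becomes 2 dB over, giving -37.4 dBFS.
Stage 2: -37.4 dBFS is at or below the -36 dBFS threshold — no compression; output -37.4 dBFS.
Stage 3: overshoot 0.6 dB → 0.6/3 = 0.2 dB → -37.8 dBFS.

-37.8 dBFS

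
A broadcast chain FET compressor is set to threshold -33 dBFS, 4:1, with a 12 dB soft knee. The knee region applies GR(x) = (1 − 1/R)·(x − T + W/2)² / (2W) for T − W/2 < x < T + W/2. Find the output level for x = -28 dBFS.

x − T + W/2 = -28 − (-33) + 6 = 11.
GR = (1 − 1/4) × 11² / 24 = 0.75 × 121 / 24 = 3.78125 dB.
Output = -28 − 3.78125 = -31.78125 dBFS.

-31.78125 dBFS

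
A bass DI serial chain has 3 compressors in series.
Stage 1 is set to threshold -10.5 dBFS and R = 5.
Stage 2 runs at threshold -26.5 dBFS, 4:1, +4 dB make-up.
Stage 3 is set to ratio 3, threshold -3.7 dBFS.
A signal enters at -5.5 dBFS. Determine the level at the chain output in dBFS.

Stage 1: overshoot 5 dB → 5/5 = 1 dB → -9.5 dBFS.
Stage 2: -9.5 dBFS is 17 dB over -26.5 dBFS; at 4:1 that becomes 4.25 dB over, giving -22.25 dBFS; +4 dB make-up → -18.25 dBFS.
Stage 3: below threshold (-18.25 ≤ -3.7); passes unchanged; output -18.25 dBFS.

-18.25 dBFS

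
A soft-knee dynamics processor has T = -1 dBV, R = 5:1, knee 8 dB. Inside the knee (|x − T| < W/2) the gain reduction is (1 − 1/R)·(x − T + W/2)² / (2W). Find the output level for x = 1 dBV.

-0.8 dBV

x − T + W/2 = 1 − (-1) + 4 = 6.
GR = (1 − 1/5) × 6² / 16 = 0.8 × 36 / 16 = 1.8 dB.
Output = 1 − 1.8 = -0.8 dBV.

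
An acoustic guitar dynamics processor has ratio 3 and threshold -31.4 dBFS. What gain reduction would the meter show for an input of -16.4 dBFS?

The signal is 15 dB above threshold.
A 3:1 ratio leaves 5 dB of that excess.
Gain reduction = 15 − 5 = 10 dB.

10 dB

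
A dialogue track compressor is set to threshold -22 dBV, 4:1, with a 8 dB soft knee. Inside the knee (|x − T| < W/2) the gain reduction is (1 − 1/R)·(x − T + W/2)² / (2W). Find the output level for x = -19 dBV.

-21.296875 dBV

x − T + W/2 = -19 − (-22) + 4 = 7.
GR = (1 − 1/4) × 7² / 16 = 0.75 × 49 / 16 = 2.296875 dB.
Output = -19 − 2.296875 = -21.296875 dBV.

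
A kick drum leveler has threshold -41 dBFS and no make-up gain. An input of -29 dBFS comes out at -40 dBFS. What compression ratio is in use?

12:1

Input overshoot = -29 − (-41) = 12 dB; output overshoot = -40 − (-41) = 1 dB.
Ratio = 12 / 1 = 12.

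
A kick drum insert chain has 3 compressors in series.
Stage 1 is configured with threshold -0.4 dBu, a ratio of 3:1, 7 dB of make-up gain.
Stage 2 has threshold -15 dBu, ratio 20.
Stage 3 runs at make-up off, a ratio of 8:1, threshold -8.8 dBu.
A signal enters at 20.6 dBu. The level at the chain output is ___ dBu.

Stage 1: 21 dB above -0.4 dBu, reduced 3:1 to 7 dB above → 6.6 dBu; +7 dB make-up → 13.6 dBu.
Stage 2: 28.6 dB above -15 dBu, reduced 20:1 to 1.43 dB above → -13.57 dBu.
Stage 3: below threshold (-13.57 ≤ -8.8); passes unchanged; output -13.57 dBu.

-13.57 dBu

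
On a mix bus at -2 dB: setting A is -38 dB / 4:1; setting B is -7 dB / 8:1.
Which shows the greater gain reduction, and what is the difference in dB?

A: GR = 36 − 36/4 = 27 dB.
B: GR = 5 − 5/8 = 4.375 dB.
A reduces 22.625 dB more.

A, by 22.625 dB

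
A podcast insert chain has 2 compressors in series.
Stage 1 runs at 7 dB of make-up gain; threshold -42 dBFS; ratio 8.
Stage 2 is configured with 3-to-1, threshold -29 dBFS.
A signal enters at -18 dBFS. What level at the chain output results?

Stage 1: -18 dBFS is 24 dB over -42 dBFS; at 8:1 that becomes 3 dB over, giving -39 dBFS; +7 dB make-up → -32 dBFS.
Stage 2: -32 dBFS ≤ -29 dBFS, so stage 2 doesn't engage; output -32 dBFS.

-32 dBFS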